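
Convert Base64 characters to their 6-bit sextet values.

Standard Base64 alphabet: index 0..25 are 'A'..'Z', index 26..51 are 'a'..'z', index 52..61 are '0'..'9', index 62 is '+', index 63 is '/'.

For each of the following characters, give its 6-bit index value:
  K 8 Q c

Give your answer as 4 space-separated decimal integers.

'K': A..Z range, ord('K') − ord('A') = 10
'8': 0..9 range, 52 + ord('8') − ord('0') = 60
'Q': A..Z range, ord('Q') − ord('A') = 16
'c': a..z range, 26 + ord('c') − ord('a') = 28

Answer: 10 60 16 28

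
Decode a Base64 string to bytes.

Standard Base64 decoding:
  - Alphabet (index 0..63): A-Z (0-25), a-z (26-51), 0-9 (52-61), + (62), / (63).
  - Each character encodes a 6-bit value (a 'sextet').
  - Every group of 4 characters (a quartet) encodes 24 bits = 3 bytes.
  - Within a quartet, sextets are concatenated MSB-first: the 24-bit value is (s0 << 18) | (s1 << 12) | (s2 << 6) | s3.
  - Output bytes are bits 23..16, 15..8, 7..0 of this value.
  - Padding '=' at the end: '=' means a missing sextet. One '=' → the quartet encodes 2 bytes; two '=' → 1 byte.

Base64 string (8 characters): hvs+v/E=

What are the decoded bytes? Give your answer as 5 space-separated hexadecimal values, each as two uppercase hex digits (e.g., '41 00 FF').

After char 0 ('h'=33): chars_in_quartet=1 acc=0x21 bytes_emitted=0
After char 1 ('v'=47): chars_in_quartet=2 acc=0x86F bytes_emitted=0
After char 2 ('s'=44): chars_in_quartet=3 acc=0x21BEC bytes_emitted=0
After char 3 ('+'=62): chars_in_quartet=4 acc=0x86FB3E -> emit 86 FB 3E, reset; bytes_emitted=3
After char 4 ('v'=47): chars_in_quartet=1 acc=0x2F bytes_emitted=3
After char 5 ('/'=63): chars_in_quartet=2 acc=0xBFF bytes_emitted=3
After char 6 ('E'=4): chars_in_quartet=3 acc=0x2FFC4 bytes_emitted=3
Padding '=': partial quartet acc=0x2FFC4 -> emit BF F1; bytes_emitted=5

Answer: 86 FB 3E BF F1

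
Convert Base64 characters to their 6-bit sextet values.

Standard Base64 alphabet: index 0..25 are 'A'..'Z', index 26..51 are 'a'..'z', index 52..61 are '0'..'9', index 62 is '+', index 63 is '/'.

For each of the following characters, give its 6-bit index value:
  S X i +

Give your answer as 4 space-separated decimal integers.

Answer: 18 23 34 62

Derivation:
'S': A..Z range, ord('S') − ord('A') = 18
'X': A..Z range, ord('X') − ord('A') = 23
'i': a..z range, 26 + ord('i') − ord('a') = 34
'+': index 62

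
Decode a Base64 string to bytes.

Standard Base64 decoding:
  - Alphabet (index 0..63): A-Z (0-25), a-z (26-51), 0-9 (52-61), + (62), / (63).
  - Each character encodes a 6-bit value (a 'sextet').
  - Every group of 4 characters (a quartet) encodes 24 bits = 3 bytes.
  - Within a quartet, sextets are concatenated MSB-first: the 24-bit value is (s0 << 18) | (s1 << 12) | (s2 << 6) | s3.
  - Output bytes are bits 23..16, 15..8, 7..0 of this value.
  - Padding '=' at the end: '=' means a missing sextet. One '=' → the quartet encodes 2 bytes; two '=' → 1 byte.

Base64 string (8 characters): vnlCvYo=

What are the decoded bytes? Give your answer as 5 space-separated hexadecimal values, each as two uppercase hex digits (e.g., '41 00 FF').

After char 0 ('v'=47): chars_in_quartet=1 acc=0x2F bytes_emitted=0
After char 1 ('n'=39): chars_in_quartet=2 acc=0xBE7 bytes_emitted=0
After char 2 ('l'=37): chars_in_quartet=3 acc=0x2F9E5 bytes_emitted=0
After char 3 ('C'=2): chars_in_quartet=4 acc=0xBE7942 -> emit BE 79 42, reset; bytes_emitted=3
After char 4 ('v'=47): chars_in_quartet=1 acc=0x2F bytes_emitted=3
After char 5 ('Y'=24): chars_in_quartet=2 acc=0xBD8 bytes_emitted=3
After char 6 ('o'=40): chars_in_quartet=3 acc=0x2F628 bytes_emitted=3
Padding '=': partial quartet acc=0x2F628 -> emit BD 8A; bytes_emitted=5

Answer: BE 79 42 BD 8A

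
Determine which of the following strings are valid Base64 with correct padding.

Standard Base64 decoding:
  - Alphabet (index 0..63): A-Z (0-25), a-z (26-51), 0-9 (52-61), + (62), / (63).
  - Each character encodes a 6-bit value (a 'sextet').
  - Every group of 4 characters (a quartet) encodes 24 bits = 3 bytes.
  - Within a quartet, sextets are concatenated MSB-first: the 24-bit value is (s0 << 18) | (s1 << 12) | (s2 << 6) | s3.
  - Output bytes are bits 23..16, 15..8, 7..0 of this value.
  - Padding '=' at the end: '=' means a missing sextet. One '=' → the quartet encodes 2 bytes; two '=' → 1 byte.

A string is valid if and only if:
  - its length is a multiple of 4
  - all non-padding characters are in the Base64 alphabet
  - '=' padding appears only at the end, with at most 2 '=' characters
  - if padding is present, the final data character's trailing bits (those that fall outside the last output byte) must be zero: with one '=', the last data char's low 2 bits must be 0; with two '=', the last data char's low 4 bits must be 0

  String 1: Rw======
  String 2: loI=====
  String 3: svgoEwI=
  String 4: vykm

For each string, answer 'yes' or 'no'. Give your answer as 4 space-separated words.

Answer: no no yes yes

Derivation:
String 1: 'Rw======' → invalid (6 pad chars (max 2))
String 2: 'loI=====' → invalid (5 pad chars (max 2))
String 3: 'svgoEwI=' → valid
String 4: 'vykm' → valid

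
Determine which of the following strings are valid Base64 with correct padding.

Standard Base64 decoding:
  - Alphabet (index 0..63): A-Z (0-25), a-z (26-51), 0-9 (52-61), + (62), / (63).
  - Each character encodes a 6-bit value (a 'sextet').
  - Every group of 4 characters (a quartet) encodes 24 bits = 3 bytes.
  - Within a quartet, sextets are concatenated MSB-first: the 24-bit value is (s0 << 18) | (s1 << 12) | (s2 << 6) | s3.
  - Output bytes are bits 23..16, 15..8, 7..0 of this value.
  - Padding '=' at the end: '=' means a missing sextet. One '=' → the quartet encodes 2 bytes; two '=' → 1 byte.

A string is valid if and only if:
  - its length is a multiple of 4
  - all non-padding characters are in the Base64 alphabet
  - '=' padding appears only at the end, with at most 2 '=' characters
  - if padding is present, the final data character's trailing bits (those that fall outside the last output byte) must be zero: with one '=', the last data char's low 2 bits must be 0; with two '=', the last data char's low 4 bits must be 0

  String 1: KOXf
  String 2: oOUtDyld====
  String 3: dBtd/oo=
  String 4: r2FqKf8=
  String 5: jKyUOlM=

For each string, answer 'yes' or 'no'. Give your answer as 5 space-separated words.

String 1: 'KOXf' → valid
String 2: 'oOUtDyld====' → invalid (4 pad chars (max 2))
String 3: 'dBtd/oo=' → valid
String 4: 'r2FqKf8=' → valid
String 5: 'jKyUOlM=' → valid

Answer: yes no yes yes yes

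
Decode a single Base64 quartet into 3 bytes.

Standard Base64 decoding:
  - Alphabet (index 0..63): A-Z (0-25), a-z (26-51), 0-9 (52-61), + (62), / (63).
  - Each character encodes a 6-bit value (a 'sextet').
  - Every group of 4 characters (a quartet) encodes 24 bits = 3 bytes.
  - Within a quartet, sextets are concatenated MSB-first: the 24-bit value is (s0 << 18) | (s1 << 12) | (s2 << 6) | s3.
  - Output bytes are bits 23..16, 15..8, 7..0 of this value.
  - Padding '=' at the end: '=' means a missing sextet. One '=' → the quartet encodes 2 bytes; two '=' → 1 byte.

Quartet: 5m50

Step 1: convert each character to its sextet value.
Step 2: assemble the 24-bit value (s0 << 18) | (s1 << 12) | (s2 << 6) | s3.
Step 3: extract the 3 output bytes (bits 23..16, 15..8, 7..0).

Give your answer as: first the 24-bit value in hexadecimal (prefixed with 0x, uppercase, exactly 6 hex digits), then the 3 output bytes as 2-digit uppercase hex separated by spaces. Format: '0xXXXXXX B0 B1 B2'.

Sextets: 5=57, m=38, 5=57, 0=52
24-bit: (57<<18) | (38<<12) | (57<<6) | 52
      = 0xE40000 | 0x026000 | 0x000E40 | 0x000034
      = 0xE66E74
Bytes: (v>>16)&0xFF=E6, (v>>8)&0xFF=6E, v&0xFF=74

Answer: 0xE66E74 E6 6E 74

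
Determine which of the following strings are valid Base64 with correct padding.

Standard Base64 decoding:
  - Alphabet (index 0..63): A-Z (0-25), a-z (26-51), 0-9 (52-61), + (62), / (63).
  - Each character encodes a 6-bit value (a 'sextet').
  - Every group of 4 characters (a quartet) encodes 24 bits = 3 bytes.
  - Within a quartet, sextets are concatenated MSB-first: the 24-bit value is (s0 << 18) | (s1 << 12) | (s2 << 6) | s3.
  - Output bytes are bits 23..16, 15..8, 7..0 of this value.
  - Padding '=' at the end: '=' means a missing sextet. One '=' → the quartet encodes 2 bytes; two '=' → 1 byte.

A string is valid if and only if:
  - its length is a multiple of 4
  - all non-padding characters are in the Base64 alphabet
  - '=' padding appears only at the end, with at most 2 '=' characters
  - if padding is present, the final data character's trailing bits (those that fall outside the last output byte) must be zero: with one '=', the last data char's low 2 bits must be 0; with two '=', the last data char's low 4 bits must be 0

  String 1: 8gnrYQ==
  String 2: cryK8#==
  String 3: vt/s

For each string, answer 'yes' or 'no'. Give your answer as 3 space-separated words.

Answer: yes no yes

Derivation:
String 1: '8gnrYQ==' → valid
String 2: 'cryK8#==' → invalid (bad char(s): ['#'])
String 3: 'vt/s' → valid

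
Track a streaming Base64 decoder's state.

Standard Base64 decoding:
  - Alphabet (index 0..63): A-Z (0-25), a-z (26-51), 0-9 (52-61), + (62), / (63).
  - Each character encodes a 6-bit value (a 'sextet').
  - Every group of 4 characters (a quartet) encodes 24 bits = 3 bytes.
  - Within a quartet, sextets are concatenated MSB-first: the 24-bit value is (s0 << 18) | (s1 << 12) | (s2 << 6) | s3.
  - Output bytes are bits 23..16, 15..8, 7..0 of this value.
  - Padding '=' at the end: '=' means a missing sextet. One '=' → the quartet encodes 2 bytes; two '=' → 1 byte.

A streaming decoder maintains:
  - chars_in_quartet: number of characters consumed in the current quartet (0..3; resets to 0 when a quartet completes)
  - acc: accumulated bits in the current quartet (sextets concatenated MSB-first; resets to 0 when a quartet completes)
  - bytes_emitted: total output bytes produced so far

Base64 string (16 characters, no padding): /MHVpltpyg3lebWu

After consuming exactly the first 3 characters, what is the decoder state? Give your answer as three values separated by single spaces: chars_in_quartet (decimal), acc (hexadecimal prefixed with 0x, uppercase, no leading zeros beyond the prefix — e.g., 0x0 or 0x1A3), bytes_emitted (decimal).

Answer: 3 0x3F307 0

Derivation:
After char 0 ('/'=63): chars_in_quartet=1 acc=0x3F bytes_emitted=0
After char 1 ('M'=12): chars_in_quartet=2 acc=0xFCC bytes_emitted=0
After char 2 ('H'=7): chars_in_quartet=3 acc=0x3F307 bytes_emitted=0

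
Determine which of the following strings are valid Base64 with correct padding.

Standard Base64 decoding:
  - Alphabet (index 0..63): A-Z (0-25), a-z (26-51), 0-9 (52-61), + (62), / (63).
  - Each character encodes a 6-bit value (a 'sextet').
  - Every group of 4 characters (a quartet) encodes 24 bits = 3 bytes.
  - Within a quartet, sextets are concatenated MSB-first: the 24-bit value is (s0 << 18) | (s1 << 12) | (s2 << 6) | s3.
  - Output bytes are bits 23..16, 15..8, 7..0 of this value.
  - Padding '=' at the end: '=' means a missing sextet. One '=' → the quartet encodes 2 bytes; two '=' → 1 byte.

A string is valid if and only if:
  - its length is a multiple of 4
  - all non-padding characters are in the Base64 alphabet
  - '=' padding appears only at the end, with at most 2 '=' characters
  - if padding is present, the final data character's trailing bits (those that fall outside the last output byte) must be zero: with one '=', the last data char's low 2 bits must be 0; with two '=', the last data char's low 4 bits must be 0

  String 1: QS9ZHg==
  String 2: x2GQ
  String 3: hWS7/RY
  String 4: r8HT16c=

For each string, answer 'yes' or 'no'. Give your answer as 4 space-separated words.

Answer: yes yes no yes

Derivation:
String 1: 'QS9ZHg==' → valid
String 2: 'x2GQ' → valid
String 3: 'hWS7/RY' → invalid (len=7 not mult of 4)
String 4: 'r8HT16c=' → valid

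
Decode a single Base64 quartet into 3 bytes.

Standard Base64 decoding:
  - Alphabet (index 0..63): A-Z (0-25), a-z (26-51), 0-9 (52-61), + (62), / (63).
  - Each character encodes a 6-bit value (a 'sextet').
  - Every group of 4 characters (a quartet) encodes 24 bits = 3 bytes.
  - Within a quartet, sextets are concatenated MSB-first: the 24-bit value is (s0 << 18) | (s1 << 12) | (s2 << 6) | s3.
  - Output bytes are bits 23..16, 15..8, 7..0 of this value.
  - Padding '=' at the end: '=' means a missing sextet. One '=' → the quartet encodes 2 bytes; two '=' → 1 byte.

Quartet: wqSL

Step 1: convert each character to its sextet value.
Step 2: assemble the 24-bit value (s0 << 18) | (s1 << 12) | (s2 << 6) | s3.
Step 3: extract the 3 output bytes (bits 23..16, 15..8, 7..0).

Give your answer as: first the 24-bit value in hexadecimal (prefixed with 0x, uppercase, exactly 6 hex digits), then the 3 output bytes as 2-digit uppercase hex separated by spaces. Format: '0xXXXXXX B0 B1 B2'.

Sextets: w=48, q=42, S=18, L=11
24-bit: (48<<18) | (42<<12) | (18<<6) | 11
      = 0xC00000 | 0x02A000 | 0x000480 | 0x00000B
      = 0xC2A48B
Bytes: (v>>16)&0xFF=C2, (v>>8)&0xFF=A4, v&0xFF=8B

Answer: 0xC2A48B C2 A4 8B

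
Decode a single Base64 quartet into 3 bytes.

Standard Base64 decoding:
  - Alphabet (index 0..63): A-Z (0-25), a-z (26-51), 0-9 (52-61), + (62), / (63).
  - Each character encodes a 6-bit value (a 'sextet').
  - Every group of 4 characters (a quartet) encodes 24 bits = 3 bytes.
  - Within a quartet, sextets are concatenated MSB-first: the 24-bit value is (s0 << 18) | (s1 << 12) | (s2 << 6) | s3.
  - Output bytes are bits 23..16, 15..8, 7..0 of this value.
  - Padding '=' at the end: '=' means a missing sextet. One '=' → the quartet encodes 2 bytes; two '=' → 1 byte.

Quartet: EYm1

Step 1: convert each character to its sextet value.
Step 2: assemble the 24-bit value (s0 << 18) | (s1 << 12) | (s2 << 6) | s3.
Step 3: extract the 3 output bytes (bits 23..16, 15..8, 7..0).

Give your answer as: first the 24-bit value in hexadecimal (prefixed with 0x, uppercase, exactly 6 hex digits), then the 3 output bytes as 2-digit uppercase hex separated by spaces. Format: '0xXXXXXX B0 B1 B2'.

Answer: 0x1189B5 11 89 B5

Derivation:
Sextets: E=4, Y=24, m=38, 1=53
24-bit: (4<<18) | (24<<12) | (38<<6) | 53
      = 0x100000 | 0x018000 | 0x000980 | 0x000035
      = 0x1189B5
Bytes: (v>>16)&0xFF=11, (v>>8)&0xFF=89, v&0xFF=B5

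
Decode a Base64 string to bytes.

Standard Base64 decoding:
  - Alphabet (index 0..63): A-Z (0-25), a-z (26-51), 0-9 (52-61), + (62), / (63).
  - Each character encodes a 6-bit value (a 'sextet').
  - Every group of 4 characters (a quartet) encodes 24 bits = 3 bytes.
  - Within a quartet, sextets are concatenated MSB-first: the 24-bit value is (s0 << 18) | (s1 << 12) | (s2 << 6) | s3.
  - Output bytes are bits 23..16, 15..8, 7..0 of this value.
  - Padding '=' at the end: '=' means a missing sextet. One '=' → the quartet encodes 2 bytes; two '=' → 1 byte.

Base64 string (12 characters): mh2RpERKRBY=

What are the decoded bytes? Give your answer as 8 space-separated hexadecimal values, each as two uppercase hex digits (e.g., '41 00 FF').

Answer: 9A 1D 91 A4 44 4A 44 16

Derivation:
After char 0 ('m'=38): chars_in_quartet=1 acc=0x26 bytes_emitted=0
After char 1 ('h'=33): chars_in_quartet=2 acc=0x9A1 bytes_emitted=0
After char 2 ('2'=54): chars_in_quartet=3 acc=0x26876 bytes_emitted=0
After char 3 ('R'=17): chars_in_quartet=4 acc=0x9A1D91 -> emit 9A 1D 91, reset; bytes_emitted=3
After char 4 ('p'=41): chars_in_quartet=1 acc=0x29 bytes_emitted=3
After char 5 ('E'=4): chars_in_quartet=2 acc=0xA44 bytes_emitted=3
After char 6 ('R'=17): chars_in_quartet=3 acc=0x29111 bytes_emitted=3
After char 7 ('K'=10): chars_in_quartet=4 acc=0xA4444A -> emit A4 44 4A, reset; bytes_emitted=6
After char 8 ('R'=17): chars_in_quartet=1 acc=0x11 bytes_emitted=6
After char 9 ('B'=1): chars_in_quartet=2 acc=0x441 bytes_emitted=6
After char 10 ('Y'=24): chars_in_quartet=3 acc=0x11058 bytes_emitted=6
Padding '=': partial quartet acc=0x11058 -> emit 44 16; bytes_emitted=8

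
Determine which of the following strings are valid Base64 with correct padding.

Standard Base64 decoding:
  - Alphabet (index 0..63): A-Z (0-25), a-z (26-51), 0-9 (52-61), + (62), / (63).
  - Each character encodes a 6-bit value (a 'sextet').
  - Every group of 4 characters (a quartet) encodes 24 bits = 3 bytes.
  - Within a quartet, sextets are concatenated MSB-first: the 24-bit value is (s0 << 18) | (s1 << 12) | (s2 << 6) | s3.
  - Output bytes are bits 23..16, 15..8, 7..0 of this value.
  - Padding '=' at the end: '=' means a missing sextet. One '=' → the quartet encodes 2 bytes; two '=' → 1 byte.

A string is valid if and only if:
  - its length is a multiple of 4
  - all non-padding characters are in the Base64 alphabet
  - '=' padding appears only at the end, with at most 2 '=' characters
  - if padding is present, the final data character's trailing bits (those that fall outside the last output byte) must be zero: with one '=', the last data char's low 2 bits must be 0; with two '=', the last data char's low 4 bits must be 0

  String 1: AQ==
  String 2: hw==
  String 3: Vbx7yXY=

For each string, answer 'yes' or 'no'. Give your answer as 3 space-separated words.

String 1: 'AQ==' → valid
String 2: 'hw==' → valid
String 3: 'Vbx7yXY=' → valid

Answer: yes yes yes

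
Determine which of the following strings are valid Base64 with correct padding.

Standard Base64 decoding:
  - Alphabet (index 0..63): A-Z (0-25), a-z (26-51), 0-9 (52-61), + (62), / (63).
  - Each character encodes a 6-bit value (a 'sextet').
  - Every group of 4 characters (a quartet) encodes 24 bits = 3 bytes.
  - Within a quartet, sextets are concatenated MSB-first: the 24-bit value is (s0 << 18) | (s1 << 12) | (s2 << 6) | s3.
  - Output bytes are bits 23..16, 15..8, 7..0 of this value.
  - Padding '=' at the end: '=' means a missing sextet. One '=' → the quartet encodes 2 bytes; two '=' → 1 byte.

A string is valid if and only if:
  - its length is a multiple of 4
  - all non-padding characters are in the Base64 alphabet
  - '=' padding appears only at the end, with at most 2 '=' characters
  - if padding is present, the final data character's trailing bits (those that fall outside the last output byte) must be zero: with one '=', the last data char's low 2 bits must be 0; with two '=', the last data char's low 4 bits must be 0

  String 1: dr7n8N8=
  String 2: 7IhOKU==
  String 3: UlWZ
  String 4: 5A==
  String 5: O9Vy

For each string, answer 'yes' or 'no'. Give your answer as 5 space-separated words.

String 1: 'dr7n8N8=' → valid
String 2: '7IhOKU==' → invalid (bad trailing bits)
String 3: 'UlWZ' → valid
String 4: '5A==' → valid
String 5: 'O9Vy' → valid

Answer: yes no yes yes yes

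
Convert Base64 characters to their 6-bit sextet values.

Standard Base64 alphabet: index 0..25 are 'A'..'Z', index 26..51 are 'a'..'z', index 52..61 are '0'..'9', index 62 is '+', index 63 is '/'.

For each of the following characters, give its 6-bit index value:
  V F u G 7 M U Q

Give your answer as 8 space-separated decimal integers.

Answer: 21 5 46 6 59 12 20 16

Derivation:
'V': A..Z range, ord('V') − ord('A') = 21
'F': A..Z range, ord('F') − ord('A') = 5
'u': a..z range, 26 + ord('u') − ord('a') = 46
'G': A..Z range, ord('G') − ord('A') = 6
'7': 0..9 range, 52 + ord('7') − ord('0') = 59
'M': A..Z range, ord('M') − ord('A') = 12
'U': A..Z range, ord('U') − ord('A') = 20
'Q': A..Z range, ord('Q') − ord('A') = 16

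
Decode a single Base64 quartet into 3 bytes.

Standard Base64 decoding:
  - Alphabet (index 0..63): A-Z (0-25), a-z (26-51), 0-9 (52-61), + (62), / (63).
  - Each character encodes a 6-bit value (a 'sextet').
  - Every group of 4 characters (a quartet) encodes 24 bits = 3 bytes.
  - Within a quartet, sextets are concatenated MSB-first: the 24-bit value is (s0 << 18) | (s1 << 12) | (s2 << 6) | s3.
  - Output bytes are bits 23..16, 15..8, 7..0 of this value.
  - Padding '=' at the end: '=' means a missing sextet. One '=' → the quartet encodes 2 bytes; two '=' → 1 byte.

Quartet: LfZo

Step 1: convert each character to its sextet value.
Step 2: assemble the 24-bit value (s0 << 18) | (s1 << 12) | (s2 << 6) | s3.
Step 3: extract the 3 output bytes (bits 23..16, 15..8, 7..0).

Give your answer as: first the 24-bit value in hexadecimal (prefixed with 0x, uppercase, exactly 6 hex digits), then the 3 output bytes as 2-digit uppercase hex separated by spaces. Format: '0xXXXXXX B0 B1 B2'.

Answer: 0x2DF668 2D F6 68

Derivation:
Sextets: L=11, f=31, Z=25, o=40
24-bit: (11<<18) | (31<<12) | (25<<6) | 40
      = 0x2C0000 | 0x01F000 | 0x000640 | 0x000028
      = 0x2DF668
Bytes: (v>>16)&0xFF=2D, (v>>8)&0xFF=F6, v&0xFF=68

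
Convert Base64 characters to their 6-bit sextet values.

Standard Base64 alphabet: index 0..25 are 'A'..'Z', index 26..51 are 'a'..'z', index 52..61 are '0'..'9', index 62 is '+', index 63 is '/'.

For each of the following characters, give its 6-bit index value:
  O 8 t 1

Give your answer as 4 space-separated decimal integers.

Answer: 14 60 45 53

Derivation:
'O': A..Z range, ord('O') − ord('A') = 14
'8': 0..9 range, 52 + ord('8') − ord('0') = 60
't': a..z range, 26 + ord('t') − ord('a') = 45
'1': 0..9 range, 52 + ord('1') − ord('0') = 53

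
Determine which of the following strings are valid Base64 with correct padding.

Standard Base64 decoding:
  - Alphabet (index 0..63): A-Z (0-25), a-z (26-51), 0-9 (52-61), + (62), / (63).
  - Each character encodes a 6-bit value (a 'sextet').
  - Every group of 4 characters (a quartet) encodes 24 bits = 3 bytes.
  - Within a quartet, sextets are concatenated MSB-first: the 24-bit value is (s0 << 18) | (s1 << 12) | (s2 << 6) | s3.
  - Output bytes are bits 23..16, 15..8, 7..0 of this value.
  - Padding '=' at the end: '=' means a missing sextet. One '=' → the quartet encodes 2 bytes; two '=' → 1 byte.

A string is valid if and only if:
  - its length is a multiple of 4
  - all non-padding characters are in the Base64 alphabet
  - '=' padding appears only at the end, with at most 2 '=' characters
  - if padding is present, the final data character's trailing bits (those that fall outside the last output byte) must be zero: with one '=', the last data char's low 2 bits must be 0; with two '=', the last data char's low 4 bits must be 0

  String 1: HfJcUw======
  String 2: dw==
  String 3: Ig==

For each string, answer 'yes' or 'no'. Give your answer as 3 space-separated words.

String 1: 'HfJcUw======' → invalid (6 pad chars (max 2))
String 2: 'dw==' → valid
String 3: 'Ig==' → valid

Answer: no yes yes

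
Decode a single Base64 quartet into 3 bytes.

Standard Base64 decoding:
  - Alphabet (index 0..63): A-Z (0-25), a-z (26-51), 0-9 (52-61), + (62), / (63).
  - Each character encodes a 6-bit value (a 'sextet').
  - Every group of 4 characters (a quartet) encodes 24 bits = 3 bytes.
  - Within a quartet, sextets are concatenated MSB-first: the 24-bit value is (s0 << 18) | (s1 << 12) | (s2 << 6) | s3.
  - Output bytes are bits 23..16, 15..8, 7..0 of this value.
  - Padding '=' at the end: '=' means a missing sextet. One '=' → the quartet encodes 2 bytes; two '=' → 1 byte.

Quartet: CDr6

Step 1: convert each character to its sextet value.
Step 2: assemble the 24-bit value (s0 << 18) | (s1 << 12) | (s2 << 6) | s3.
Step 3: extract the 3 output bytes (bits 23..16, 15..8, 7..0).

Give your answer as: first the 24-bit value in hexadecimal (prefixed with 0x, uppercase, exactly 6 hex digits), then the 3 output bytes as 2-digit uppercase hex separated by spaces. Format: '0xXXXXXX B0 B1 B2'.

Sextets: C=2, D=3, r=43, 6=58
24-bit: (2<<18) | (3<<12) | (43<<6) | 58
      = 0x080000 | 0x003000 | 0x000AC0 | 0x00003A
      = 0x083AFA
Bytes: (v>>16)&0xFF=08, (v>>8)&0xFF=3A, v&0xFF=FA

Answer: 0x083AFA 08 3A FA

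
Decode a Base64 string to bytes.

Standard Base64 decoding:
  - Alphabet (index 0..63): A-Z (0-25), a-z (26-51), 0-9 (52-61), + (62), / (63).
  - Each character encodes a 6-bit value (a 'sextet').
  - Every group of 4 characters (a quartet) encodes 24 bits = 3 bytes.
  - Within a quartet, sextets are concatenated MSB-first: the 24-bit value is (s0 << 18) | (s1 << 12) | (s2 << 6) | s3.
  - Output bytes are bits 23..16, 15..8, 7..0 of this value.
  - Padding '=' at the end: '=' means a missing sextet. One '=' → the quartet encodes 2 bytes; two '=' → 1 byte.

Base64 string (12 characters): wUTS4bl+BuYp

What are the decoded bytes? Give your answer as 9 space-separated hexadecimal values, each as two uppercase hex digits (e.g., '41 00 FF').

After char 0 ('w'=48): chars_in_quartet=1 acc=0x30 bytes_emitted=0
After char 1 ('U'=20): chars_in_quartet=2 acc=0xC14 bytes_emitted=0
After char 2 ('T'=19): chars_in_quartet=3 acc=0x30513 bytes_emitted=0
After char 3 ('S'=18): chars_in_quartet=4 acc=0xC144D2 -> emit C1 44 D2, reset; bytes_emitted=3
After char 4 ('4'=56): chars_in_quartet=1 acc=0x38 bytes_emitted=3
After char 5 ('b'=27): chars_in_quartet=2 acc=0xE1B bytes_emitted=3
After char 6 ('l'=37): chars_in_quartet=3 acc=0x386E5 bytes_emitted=3
After char 7 ('+'=62): chars_in_quartet=4 acc=0xE1B97E -> emit E1 B9 7E, reset; bytes_emitted=6
After char 8 ('B'=1): chars_in_quartet=1 acc=0x1 bytes_emitted=6
After char 9 ('u'=46): chars_in_quartet=2 acc=0x6E bytes_emitted=6
After char 10 ('Y'=24): chars_in_quartet=3 acc=0x1B98 bytes_emitted=6
After char 11 ('p'=41): chars_in_quartet=4 acc=0x6E629 -> emit 06 E6 29, reset; bytes_emitted=9

Answer: C1 44 D2 E1 B9 7E 06 E6 29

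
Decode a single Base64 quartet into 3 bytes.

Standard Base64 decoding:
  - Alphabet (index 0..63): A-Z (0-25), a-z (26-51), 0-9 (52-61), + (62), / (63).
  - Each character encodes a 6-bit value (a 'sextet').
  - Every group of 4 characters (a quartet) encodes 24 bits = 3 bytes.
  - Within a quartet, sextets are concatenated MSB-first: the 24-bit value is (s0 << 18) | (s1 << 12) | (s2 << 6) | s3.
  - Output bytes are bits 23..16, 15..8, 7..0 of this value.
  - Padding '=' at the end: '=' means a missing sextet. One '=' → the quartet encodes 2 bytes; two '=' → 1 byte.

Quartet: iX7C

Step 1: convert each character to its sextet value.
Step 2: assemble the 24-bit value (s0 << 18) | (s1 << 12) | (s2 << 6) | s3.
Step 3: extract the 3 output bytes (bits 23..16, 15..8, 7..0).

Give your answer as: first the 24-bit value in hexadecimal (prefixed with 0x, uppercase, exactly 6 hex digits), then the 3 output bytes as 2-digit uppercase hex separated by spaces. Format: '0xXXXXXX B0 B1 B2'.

Answer: 0x897EC2 89 7E C2

Derivation:
Sextets: i=34, X=23, 7=59, C=2
24-bit: (34<<18) | (23<<12) | (59<<6) | 2
      = 0x880000 | 0x017000 | 0x000EC0 | 0x000002
      = 0x897EC2
Bytes: (v>>16)&0xFF=89, (v>>8)&0xFF=7E, v&0xFF=C2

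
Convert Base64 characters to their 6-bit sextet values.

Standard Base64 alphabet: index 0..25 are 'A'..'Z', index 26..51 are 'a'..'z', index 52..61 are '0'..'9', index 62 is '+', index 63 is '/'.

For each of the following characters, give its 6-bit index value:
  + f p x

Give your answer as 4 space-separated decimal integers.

Answer: 62 31 41 49

Derivation:
'+': index 62
'f': a..z range, 26 + ord('f') − ord('a') = 31
'p': a..z range, 26 + ord('p') − ord('a') = 41
'x': a..z range, 26 + ord('x') − ord('a') = 49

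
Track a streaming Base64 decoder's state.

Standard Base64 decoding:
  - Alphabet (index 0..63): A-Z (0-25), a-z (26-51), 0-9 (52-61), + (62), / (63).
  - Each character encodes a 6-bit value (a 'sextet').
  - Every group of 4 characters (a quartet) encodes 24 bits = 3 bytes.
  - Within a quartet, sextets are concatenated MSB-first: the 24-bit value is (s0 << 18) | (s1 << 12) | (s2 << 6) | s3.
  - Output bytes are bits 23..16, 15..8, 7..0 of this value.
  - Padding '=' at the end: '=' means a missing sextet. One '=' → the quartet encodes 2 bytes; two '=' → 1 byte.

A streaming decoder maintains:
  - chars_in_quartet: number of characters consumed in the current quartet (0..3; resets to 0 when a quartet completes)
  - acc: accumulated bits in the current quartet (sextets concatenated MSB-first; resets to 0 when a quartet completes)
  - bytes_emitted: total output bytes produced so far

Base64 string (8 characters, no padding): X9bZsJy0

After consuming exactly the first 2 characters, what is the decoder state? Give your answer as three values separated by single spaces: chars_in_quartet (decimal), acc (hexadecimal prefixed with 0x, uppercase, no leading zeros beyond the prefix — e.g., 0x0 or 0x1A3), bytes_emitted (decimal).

After char 0 ('X'=23): chars_in_quartet=1 acc=0x17 bytes_emitted=0
After char 1 ('9'=61): chars_in_quartet=2 acc=0x5FD bytes_emitted=0

Answer: 2 0x5FD 0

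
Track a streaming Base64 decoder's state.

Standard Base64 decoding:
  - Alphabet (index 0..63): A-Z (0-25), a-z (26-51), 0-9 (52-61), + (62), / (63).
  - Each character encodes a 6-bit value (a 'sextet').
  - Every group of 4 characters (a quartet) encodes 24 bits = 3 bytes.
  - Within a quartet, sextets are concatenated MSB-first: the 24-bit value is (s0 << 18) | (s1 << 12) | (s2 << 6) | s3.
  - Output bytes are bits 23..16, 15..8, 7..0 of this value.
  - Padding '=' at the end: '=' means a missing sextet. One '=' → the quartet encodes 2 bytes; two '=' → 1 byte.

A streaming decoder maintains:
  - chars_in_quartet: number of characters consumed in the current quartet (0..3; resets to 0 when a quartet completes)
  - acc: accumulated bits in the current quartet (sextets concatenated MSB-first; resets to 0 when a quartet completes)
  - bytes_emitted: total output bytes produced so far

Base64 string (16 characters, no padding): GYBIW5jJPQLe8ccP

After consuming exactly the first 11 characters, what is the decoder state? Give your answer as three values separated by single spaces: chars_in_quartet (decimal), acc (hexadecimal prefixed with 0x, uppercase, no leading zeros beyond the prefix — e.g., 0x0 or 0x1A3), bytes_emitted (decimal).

After char 0 ('G'=6): chars_in_quartet=1 acc=0x6 bytes_emitted=0
After char 1 ('Y'=24): chars_in_quartet=2 acc=0x198 bytes_emitted=0
After char 2 ('B'=1): chars_in_quartet=3 acc=0x6601 bytes_emitted=0
After char 3 ('I'=8): chars_in_quartet=4 acc=0x198048 -> emit 19 80 48, reset; bytes_emitted=3
After char 4 ('W'=22): chars_in_quartet=1 acc=0x16 bytes_emitted=3
After char 5 ('5'=57): chars_in_quartet=2 acc=0x5B9 bytes_emitted=3
After char 6 ('j'=35): chars_in_quartet=3 acc=0x16E63 bytes_emitted=3
After char 7 ('J'=9): chars_in_quartet=4 acc=0x5B98C9 -> emit 5B 98 C9, reset; bytes_emitted=6
After char 8 ('P'=15): chars_in_quartet=1 acc=0xF bytes_emitted=6
After char 9 ('Q'=16): chars_in_quartet=2 acc=0x3D0 bytes_emitted=6
After char 10 ('L'=11): chars_in_quartet=3 acc=0xF40B bytes_emitted=6

Answer: 3 0xF40B 6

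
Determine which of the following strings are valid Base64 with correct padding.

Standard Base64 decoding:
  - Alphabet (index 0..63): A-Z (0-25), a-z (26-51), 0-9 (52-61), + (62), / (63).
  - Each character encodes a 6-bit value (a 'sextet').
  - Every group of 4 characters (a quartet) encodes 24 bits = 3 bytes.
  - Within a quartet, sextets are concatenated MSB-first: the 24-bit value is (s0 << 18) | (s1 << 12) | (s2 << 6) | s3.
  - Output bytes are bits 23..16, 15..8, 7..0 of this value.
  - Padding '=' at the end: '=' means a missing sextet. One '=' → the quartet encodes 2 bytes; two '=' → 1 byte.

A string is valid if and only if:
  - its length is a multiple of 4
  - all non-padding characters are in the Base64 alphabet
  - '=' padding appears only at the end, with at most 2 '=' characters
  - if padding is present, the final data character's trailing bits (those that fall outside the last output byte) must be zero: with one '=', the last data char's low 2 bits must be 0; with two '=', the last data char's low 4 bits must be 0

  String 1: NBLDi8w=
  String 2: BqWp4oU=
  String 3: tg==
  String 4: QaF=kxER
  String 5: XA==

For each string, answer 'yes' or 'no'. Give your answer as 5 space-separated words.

String 1: 'NBLDi8w=' → valid
String 2: 'BqWp4oU=' → valid
String 3: 'tg==' → valid
String 4: 'QaF=kxER' → invalid (bad char(s): ['=']; '=' in middle)
String 5: 'XA==' → valid

Answer: yes yes yes no yes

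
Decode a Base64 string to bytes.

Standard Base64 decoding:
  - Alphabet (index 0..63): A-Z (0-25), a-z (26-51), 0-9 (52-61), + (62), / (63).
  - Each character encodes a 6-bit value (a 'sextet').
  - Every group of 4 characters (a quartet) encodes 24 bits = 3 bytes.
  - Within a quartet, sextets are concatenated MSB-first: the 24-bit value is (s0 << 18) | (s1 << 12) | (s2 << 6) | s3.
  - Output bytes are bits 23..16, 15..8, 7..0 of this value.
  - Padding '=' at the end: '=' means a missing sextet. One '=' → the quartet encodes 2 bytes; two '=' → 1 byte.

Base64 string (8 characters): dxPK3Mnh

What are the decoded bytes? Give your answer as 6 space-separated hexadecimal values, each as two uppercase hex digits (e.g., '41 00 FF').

After char 0 ('d'=29): chars_in_quartet=1 acc=0x1D bytes_emitted=0
After char 1 ('x'=49): chars_in_quartet=2 acc=0x771 bytes_emitted=0
After char 2 ('P'=15): chars_in_quartet=3 acc=0x1DC4F bytes_emitted=0
After char 3 ('K'=10): chars_in_quartet=4 acc=0x7713CA -> emit 77 13 CA, reset; bytes_emitted=3
After char 4 ('3'=55): chars_in_quartet=1 acc=0x37 bytes_emitted=3
After char 5 ('M'=12): chars_in_quartet=2 acc=0xDCC bytes_emitted=3
After char 6 ('n'=39): chars_in_quartet=3 acc=0x37327 bytes_emitted=3
After char 7 ('h'=33): chars_in_quartet=4 acc=0xDCC9E1 -> emit DC C9 E1, reset; bytes_emitted=6

Answer: 77 13 CA DC C9 E1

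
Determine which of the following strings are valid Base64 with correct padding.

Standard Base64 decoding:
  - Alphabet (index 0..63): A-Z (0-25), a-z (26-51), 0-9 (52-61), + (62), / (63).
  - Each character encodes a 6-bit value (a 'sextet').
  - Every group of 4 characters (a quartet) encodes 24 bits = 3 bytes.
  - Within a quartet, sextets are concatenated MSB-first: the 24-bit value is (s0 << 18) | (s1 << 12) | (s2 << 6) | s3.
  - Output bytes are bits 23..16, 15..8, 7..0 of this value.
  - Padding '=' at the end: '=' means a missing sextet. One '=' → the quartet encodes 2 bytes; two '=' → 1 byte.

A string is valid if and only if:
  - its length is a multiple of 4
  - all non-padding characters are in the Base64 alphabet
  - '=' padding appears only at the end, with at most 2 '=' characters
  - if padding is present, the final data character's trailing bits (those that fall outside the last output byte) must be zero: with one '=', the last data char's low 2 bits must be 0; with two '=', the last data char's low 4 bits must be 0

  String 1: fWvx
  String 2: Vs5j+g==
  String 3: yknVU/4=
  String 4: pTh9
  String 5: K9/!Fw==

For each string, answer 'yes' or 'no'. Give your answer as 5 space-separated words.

Answer: yes yes yes yes no

Derivation:
String 1: 'fWvx' → valid
String 2: 'Vs5j+g==' → valid
String 3: 'yknVU/4=' → valid
String 4: 'pTh9' → valid
String 5: 'K9/!Fw==' → invalid (bad char(s): ['!'])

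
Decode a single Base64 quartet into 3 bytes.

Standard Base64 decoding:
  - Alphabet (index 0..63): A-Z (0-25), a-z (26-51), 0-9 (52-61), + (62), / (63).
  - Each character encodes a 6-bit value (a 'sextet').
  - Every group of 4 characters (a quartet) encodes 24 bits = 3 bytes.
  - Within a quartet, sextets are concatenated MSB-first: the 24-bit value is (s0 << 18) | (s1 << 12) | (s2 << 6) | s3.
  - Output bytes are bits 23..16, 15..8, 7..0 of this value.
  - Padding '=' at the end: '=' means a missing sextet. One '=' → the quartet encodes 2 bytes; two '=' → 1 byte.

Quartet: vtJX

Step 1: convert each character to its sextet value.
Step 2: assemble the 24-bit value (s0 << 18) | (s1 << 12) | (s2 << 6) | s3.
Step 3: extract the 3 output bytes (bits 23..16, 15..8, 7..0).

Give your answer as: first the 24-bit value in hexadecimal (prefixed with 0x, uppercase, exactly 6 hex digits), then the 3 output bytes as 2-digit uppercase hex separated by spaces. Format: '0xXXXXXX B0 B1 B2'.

Sextets: v=47, t=45, J=9, X=23
24-bit: (47<<18) | (45<<12) | (9<<6) | 23
      = 0xBC0000 | 0x02D000 | 0x000240 | 0x000017
      = 0xBED257
Bytes: (v>>16)&0xFF=BE, (v>>8)&0xFF=D2, v&0xFF=57

Answer: 0xBED257 BE D2 57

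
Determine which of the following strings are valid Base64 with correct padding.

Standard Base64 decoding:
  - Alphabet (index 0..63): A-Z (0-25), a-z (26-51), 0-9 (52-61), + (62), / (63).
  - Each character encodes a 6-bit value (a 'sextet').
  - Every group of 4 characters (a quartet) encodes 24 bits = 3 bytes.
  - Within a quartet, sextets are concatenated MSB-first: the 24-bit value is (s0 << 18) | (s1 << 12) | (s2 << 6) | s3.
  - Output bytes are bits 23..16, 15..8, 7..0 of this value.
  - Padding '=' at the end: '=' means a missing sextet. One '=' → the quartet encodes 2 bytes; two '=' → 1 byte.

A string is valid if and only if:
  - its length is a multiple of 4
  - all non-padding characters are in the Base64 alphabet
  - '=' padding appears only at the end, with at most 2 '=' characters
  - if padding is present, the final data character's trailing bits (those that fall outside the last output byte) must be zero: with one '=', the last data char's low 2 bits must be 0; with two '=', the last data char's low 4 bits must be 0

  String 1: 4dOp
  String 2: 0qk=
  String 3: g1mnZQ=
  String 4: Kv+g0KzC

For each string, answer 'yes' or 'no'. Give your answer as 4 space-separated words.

String 1: '4dOp' → valid
String 2: '0qk=' → valid
String 3: 'g1mnZQ=' → invalid (len=7 not mult of 4)
String 4: 'Kv+g0KzC' → valid

Answer: yes yes no yes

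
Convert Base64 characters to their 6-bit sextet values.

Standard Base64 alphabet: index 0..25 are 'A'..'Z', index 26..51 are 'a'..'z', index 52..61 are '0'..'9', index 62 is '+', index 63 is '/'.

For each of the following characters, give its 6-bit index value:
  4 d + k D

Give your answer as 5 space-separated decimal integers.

'4': 0..9 range, 52 + ord('4') − ord('0') = 56
'd': a..z range, 26 + ord('d') − ord('a') = 29
'+': index 62
'k': a..z range, 26 + ord('k') − ord('a') = 36
'D': A..Z range, ord('D') − ord('A') = 3

Answer: 56 29 62 36 3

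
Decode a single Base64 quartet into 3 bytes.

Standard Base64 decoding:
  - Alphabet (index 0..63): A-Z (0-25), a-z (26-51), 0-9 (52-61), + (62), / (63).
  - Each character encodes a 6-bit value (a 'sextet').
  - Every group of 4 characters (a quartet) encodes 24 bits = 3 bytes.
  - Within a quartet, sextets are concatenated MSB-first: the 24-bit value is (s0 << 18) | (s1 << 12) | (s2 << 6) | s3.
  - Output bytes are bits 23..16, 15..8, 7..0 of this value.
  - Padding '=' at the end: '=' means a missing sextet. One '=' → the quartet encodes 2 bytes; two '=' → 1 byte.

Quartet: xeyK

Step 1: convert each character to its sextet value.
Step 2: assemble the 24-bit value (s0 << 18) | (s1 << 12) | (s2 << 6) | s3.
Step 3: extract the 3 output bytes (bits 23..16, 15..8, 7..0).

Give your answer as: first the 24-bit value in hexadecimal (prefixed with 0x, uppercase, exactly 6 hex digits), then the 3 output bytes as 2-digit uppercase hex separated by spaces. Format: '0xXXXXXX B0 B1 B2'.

Answer: 0xC5EC8A C5 EC 8A

Derivation:
Sextets: x=49, e=30, y=50, K=10
24-bit: (49<<18) | (30<<12) | (50<<6) | 10
      = 0xC40000 | 0x01E000 | 0x000C80 | 0x00000A
      = 0xC5EC8A
Bytes: (v>>16)&0xFF=C5, (v>>8)&0xFF=EC, v&0xFF=8A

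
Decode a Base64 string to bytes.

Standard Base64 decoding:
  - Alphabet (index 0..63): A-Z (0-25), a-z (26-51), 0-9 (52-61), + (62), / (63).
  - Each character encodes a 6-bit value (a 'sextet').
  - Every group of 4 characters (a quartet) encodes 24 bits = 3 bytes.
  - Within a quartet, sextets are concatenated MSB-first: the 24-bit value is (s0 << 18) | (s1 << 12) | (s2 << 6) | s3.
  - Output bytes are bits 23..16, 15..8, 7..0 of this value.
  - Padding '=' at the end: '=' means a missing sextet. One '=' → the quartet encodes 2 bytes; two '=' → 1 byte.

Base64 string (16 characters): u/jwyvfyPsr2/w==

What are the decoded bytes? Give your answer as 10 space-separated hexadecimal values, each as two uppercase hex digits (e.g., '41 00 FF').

After char 0 ('u'=46): chars_in_quartet=1 acc=0x2E bytes_emitted=0
After char 1 ('/'=63): chars_in_quartet=2 acc=0xBBF bytes_emitted=0
After char 2 ('j'=35): chars_in_quartet=3 acc=0x2EFE3 bytes_emitted=0
After char 3 ('w'=48): chars_in_quartet=4 acc=0xBBF8F0 -> emit BB F8 F0, reset; bytes_emitted=3
After char 4 ('y'=50): chars_in_quartet=1 acc=0x32 bytes_emitted=3
After char 5 ('v'=47): chars_in_quartet=2 acc=0xCAF bytes_emitted=3
After char 6 ('f'=31): chars_in_quartet=3 acc=0x32BDF bytes_emitted=3
After char 7 ('y'=50): chars_in_quartet=4 acc=0xCAF7F2 -> emit CA F7 F2, reset; bytes_emitted=6
After char 8 ('P'=15): chars_in_quartet=1 acc=0xF bytes_emitted=6
After char 9 ('s'=44): chars_in_quartet=2 acc=0x3EC bytes_emitted=6
After char 10 ('r'=43): chars_in_quartet=3 acc=0xFB2B bytes_emitted=6
After char 11 ('2'=54): chars_in_quartet=4 acc=0x3ECAF6 -> emit 3E CA F6, reset; bytes_emitted=9
After char 12 ('/'=63): chars_in_quartet=1 acc=0x3F bytes_emitted=9
After char 13 ('w'=48): chars_in_quartet=2 acc=0xFF0 bytes_emitted=9
Padding '==': partial quartet acc=0xFF0 -> emit FF; bytes_emitted=10

Answer: BB F8 F0 CA F7 F2 3E CA F6 FF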